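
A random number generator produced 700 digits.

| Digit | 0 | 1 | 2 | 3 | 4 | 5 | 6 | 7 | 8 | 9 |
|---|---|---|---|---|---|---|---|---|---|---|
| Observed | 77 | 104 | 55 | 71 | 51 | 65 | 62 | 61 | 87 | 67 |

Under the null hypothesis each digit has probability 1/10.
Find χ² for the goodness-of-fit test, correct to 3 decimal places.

Under H₀ each category has probability 1/10, so each expected count is 700/10 = 70.
χ² = (77−70)²/70 + (104−70)²/70 + (55−70)²/70 + (71−70)²/70 + (51−70)²/70 + (65−70)²/70 + (62−70)²/70 + (61−70)²/70 + (87−70)²/70 + (67−70)²/70
   = 0.7000 + 16.5143 + 3.2143 + 0.0143 + 5.1571 + 0.3571 + 0.9143 + 1.1571 + 4.1286 + 0.1286
Sum = 32.286

32.286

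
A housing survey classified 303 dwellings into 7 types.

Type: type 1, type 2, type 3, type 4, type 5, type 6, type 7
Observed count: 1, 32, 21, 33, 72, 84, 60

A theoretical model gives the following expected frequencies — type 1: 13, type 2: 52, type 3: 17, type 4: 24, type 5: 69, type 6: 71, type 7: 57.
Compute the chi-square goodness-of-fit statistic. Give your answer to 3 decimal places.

25.754

cat         O        E   (O−E)²/E
type 1      1       13    11.0769
type 2     32       52     7.6923
type 3     21       17     0.9412
type 4     33       24     3.3750
type 5     72       69     0.1304
type 6     84       71     2.3803
type 7     60       57     0.1579
Sum = 25.754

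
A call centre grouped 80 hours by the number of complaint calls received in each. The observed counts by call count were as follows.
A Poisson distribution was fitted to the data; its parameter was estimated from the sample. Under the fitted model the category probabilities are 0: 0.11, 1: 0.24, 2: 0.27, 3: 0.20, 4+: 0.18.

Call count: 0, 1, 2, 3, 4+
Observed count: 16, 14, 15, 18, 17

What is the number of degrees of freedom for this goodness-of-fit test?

There are k = 5 categories and 1 parameter estimated from the data, so df = 5 − 1 − 1 = 3.

3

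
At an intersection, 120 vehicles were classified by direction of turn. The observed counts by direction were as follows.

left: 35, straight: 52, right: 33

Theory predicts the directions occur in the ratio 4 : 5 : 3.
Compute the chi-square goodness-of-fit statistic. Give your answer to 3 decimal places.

1.005

Ratio total = 12. Expected counts: 120×4/12 = 40, 120×5/12 = 50, 120×3/12 = 30.
cat           O        E   (O−E)²/E
left         35       40     0.6250
straight     52       50     0.0800
right        33       30     0.3000
Sum = 1.005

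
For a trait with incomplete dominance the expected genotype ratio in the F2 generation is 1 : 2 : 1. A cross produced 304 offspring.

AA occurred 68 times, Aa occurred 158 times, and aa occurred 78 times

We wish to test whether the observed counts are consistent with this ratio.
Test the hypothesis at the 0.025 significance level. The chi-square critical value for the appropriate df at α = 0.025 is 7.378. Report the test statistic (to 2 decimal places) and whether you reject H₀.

Ratio total = 4. Expected counts: 304×1/4 = 76, 304×2/4 = 152, 304×1/4 = 76.
cat         O        E   (O−E)²/E
AA         68       76      0.842
Aa        158      152      0.237
aa         78       76      0.053
Sum = 1.13
df = 2. Since 1.13 < 7.378, we do not reject H₀.

1.13; do not reject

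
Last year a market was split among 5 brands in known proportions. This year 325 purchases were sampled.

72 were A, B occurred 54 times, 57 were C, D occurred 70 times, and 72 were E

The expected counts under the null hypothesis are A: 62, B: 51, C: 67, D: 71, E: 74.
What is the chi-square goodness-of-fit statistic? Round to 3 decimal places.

cat         O        E   (O−E)²/E
A          72       62     1.6129
B          54       51     0.1765
C          57       67     1.4925
D          70       71     0.0141
E          72       74     0.0541
Sum = 3.350

3.350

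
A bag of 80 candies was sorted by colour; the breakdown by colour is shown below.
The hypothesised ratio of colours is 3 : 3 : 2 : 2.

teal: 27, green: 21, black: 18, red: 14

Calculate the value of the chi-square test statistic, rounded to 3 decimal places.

Ratio total = 10. Expected counts: 80×3/10 = 24, 80×3/10 = 24, 80×2/10 = 16, 80×2/10 = 16.
cat         O        E   (O−E)²/E
teal       27       24     0.3750
green      21       24     0.3750
black      18       16     0.2500
red        14       16     0.2500
Sum = 1.250

1.250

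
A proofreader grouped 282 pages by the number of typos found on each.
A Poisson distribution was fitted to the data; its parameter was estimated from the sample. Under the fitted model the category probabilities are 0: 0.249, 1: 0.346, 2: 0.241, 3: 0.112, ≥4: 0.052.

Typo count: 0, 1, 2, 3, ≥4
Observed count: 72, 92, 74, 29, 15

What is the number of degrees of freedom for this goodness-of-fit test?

3

There are k = 5 categories and 1 parameter estimated from the data, so df = 5 − 1 − 1 = 3.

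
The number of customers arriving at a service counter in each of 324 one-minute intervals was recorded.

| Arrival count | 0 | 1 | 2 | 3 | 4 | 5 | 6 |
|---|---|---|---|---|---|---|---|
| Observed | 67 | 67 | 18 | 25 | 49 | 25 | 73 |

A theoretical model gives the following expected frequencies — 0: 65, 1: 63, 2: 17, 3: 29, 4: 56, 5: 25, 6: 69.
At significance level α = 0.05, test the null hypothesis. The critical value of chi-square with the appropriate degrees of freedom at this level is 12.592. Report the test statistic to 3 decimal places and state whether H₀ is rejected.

χ² = (67−65)²/65 + (67−63)²/63 + (18−17)²/17 + (25−29)²/29 + (49−56)²/56 + (25−25)²/25 + (73−69)²/69
   = 0.0615 + 0.2540 + 0.0588 + 0.5517 + 0.8750 + 0.0000 + 0.2319
Sum = 2.033
df = 6. Since 2.033 < 12.592, we do not reject H₀.

2.033; do not reject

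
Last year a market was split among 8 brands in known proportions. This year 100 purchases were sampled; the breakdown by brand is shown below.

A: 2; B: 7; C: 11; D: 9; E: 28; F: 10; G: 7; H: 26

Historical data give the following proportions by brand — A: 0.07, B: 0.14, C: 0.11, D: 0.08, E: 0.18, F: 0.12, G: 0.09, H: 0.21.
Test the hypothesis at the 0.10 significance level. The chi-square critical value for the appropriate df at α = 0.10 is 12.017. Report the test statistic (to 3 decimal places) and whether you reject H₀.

14.720; reject

Expected counts E_i = n·p_i: 100×0.07 = 7, 100×0.14 = 14, 100×0.11 = 11, 100×0.08 = 8, 100×0.18 = 18, 100×0.12 = 12, 100×0.09 = 9, 100×0.21 = 21.
A: (2 − 7)²/7 = 25/7 = 3.5714
B: (7 − 14)²/14 = 49/14 = 3.5000
C: (11 − 11)²/11 = 0/11 = 0.0000
D: (9 − 8)²/8 = 1/8 = 0.1250
E: (28 − 18)²/18 = 100/18 = 5.5556
F: (10 − 12)²/12 = 4/12 = 0.3333
G: (7 − 9)²/9 = 4/9 = 0.4444
H: (26 − 21)²/21 = 25/21 = 1.1905
Sum = 14.720
df = 7. Since 14.720 > 12.017, we reject H₀.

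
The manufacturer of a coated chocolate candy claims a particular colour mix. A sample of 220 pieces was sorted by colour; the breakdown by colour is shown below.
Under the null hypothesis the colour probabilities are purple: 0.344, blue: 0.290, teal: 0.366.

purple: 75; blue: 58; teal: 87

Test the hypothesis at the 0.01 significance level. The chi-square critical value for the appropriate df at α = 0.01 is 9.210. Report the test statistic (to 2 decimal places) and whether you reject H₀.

Expected counts E_i = n·p_i: 220×0.344 = 75.68, 220×0.290 = 63.8, 220×0.366 = 80.52.
cat         O        E   (O−E)²/E
purple     75    75.68      0.006
blue       58     63.8      0.527
teal       87    80.52      0.521
Sum = 1.05
df = 2. Since 1.05 < 9.210, we do not reject H₀.

1.05; do not reject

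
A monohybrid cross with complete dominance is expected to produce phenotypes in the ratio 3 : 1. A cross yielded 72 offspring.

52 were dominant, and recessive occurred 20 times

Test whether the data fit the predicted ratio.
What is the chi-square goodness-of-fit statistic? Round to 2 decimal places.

0.30

Ratio total = 4. Expected counts: 72×3/4 = 54, 72×1/4 = 18.
cat            O        E   (O−E)²/E
dominant      52       54      0.074
recessive     20       18      0.222
Sum = 0.30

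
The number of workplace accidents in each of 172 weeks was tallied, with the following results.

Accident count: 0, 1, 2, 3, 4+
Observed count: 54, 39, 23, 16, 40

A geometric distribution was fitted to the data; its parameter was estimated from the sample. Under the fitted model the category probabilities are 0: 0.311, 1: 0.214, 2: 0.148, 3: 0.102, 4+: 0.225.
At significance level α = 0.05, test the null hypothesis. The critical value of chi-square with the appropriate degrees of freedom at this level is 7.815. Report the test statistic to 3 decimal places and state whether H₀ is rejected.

Expected counts E_i = n·p_i: 172×0.311 = 53.492, 172×0.214 = 36.808, 172×0.148 = 25.456, 172×0.102 = 17.544, 172×0.225 = 38.7.
χ² = (54−53.492)²/53.492 + (39−36.808)²/36.808 + (23−25.456)²/25.456 + (16−17.544)²/17.544 + (40−38.7)²/38.7
   = 0.0048 + 0.1305 + 0.2370 + 0.1359 + 0.0437
Sum = 0.552
df = 3. Since 0.552 < 7.815, we do not reject H₀.

0.552; do not reject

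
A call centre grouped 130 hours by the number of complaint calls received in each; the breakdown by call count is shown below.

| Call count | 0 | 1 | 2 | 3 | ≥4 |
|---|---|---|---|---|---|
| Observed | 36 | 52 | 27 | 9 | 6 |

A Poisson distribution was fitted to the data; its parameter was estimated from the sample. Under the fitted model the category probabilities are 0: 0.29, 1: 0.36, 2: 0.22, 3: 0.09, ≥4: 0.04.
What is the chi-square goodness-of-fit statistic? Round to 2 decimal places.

Expected counts E_i = n·p_i: 130×0.29 = 37.7, 130×0.36 = 46.8, 130×0.22 = 28.6, 130×0.09 = 11.7, 130×0.04 = 5.2.
0: (36 − 37.7)²/37.7 = 2.89/37.7 = 0.077
1: (52 − 46.8)²/46.8 = 27.04/46.8 = 0.578
2: (27 − 28.6)²/28.6 = 2.56/28.6 = 0.090
3: (9 − 11.7)²/11.7 = 7.29/11.7 = 0.623
≥4: (6 − 5.2)²/5.2 = 0.64/5.2 = 0.123
Sum = 1.49

1.49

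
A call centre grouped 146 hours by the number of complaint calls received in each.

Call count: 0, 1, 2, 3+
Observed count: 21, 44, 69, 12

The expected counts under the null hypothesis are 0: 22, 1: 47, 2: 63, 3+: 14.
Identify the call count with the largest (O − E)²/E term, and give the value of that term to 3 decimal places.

0: (21 − 22)²/22 = 1/22 = 0.0455
1: (44 − 47)²/47 = 9/47 = 0.1915
2: (69 − 63)²/63 = 36/63 = 0.5714
3+: (12 − 14)²/14 = 4/14 = 0.2857
The largest term is for 2: 0.571.

2, 0.571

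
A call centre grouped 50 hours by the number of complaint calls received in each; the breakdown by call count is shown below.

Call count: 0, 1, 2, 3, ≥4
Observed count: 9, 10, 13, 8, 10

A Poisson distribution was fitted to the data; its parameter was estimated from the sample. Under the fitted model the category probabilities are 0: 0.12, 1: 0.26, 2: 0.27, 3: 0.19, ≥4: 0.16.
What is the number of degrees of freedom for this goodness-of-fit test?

There are k = 5 categories and 1 parameter estimated from the data, so df = 5 − 1 − 1 = 3.

3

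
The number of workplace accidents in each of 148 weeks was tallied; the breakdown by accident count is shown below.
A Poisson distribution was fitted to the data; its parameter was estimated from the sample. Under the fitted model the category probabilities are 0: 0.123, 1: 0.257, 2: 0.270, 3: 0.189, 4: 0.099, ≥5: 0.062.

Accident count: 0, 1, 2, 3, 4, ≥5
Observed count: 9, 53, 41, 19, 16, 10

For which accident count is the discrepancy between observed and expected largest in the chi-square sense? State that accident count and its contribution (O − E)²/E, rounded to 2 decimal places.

Expected counts E_i = n·p_i: 148×0.123 = 18.204, 148×0.257 = 38.036, 148×0.270 = 39.96, 148×0.189 = 27.972, 148×0.099 = 14.652, 148×0.062 = 9.176.
cat         O        E   (O−E)²/E
0           9   18.204      4.654
1          53   38.036      5.887
2          41    39.96      0.027
3          19   27.972      2.878
4          16   14.652      0.124
≥5         10    9.176      0.074
The largest term is for 1: 5.89.

1, 5.89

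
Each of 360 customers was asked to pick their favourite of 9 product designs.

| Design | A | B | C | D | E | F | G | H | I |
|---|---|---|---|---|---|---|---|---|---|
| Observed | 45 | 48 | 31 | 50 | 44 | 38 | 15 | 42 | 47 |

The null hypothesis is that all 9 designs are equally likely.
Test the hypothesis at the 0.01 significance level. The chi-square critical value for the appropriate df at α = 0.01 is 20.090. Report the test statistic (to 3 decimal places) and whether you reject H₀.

Under H₀ each category has probability 1/9, so each expected count is 360/9 = 40.
A: (45 − 40)²/40 = 25/40 = 0.6250
B: (48 − 40)²/40 = 64/40 = 1.6000
C: (31 − 40)²/40 = 81/40 = 2.0250
D: (50 − 40)²/40 = 100/40 = 2.5000
E: (44 − 40)²/40 = 16/40 = 0.4000
F: (38 − 40)²/40 = 4/40 = 0.1000
G: (15 − 40)²/40 = 625/40 = 15.6250
H: (42 − 40)²/40 = 4/40 = 0.1000
I: (47 − 40)²/40 = 49/40 = 1.2250
Sum = 24.200
df = 8. Since 24.200 > 20.090, we reject H₀.

24.200; reject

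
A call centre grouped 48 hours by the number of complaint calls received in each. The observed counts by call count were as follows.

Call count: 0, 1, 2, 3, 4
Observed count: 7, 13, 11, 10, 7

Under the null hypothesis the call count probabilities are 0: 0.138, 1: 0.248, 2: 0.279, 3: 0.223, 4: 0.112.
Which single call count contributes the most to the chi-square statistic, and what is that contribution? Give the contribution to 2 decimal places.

Expected counts E_i = n·p_i: 48×0.138 = 6.624, 48×0.248 = 11.904, 48×0.279 = 13.392, 48×0.223 = 10.704, 48×0.112 = 5.376.
0: (7 − 6.624)²/6.624 = 0.141376/6.624 = 0.021
1: (13 − 11.904)²/11.904 = 1.201216/11.904 = 0.101
2: (11 − 13.392)²/13.392 = 5.721664/13.392 = 0.427
3: (10 − 10.704)²/10.704 = 0.495616/10.704 = 0.046
4: (7 − 5.376)²/5.376 = 2.637376/5.376 = 0.491
The largest term is for 4: 0.49.

4, 0.49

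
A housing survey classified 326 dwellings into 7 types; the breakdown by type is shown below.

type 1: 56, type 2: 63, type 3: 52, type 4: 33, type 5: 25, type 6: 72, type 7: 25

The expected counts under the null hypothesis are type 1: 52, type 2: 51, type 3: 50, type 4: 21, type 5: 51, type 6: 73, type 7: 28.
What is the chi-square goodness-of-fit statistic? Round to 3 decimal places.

χ² = (56−52)²/52 + (63−51)²/51 + (52−50)²/50 + (33−21)²/21 + (25−51)²/51 + (72−73)²/73 + (25−28)²/28
   = 0.3077 + 2.8235 + 0.0800 + 6.8571 + 13.2549 + 0.0137 + 0.3214
Sum = 23.658

23.658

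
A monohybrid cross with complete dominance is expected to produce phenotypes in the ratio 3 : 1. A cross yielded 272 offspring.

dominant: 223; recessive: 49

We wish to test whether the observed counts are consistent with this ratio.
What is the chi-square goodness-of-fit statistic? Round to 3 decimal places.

7.078

Ratio total = 4. Expected counts: 272×3/4 = 204, 272×1/4 = 68.
dominant: (223 − 204)²/204 = 361/204 = 1.7696
recessive: (49 − 68)²/68 = 361/68 = 5.3088
Sum = 7.078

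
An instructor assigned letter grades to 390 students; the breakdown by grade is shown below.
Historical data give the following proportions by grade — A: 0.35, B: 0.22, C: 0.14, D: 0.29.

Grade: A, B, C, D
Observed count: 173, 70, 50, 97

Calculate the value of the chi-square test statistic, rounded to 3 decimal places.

Expected counts E_i = n·p_i: 390×0.35 = 136.5, 390×0.22 = 85.8, 390×0.14 = 54.6, 390×0.29 = 113.1.
A: (173 − 136.5)²/136.5 = 1332.25/136.5 = 9.7601
B: (70 − 85.8)²/85.8 = 249.64/85.8 = 2.9096
C: (50 − 54.6)²/54.6 = 21.16/54.6 = 0.3875
D: (97 − 113.1)²/113.1 = 259.21/113.1 = 2.2919
Sum = 15.349

15.349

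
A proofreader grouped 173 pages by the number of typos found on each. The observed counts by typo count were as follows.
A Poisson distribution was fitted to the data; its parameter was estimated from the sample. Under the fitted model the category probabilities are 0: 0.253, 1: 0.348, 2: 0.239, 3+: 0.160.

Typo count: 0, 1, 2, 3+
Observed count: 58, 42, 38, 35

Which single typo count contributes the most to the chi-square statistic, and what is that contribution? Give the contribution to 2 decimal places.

1, 5.50

Expected counts E_i = n·p_i: 173×0.253 = 43.769, 173×0.348 = 60.204, 173×0.239 = 41.347, 173×0.160 = 27.68.
cat         O        E   (O−E)²/E
0          58   43.769      4.627
1          42   60.204      5.504
2          38   41.347      0.271
3+         35    27.68      1.936
The largest term is for 1: 5.50.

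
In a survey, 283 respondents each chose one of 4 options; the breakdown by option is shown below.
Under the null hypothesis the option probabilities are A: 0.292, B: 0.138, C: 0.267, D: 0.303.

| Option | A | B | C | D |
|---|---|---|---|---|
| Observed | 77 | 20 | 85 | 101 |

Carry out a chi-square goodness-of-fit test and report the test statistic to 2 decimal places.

Expected counts E_i = n·p_i: 283×0.292 = 82.636, 283×0.138 = 39.054, 283×0.267 = 75.561, 283×0.303 = 85.749.
χ² = (77−82.636)²/82.636 + (20−39.054)²/39.054 + (85−75.561)²/75.561 + (101−85.749)²/85.749
   = 0.384 + 9.296 + 1.179 + 2.712
Sum = 13.57

13.57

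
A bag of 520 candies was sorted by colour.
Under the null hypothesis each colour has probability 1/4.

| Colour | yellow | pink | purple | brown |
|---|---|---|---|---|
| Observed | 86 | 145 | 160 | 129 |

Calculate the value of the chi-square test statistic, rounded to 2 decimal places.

23.55

Expected count for each of the 4 categories: 520/4 = 130.
yellow: (86 − 130)²/130 = 1936/130 = 14.892
pink: (145 − 130)²/130 = 225/130 = 1.731
purple: (160 − 130)²/130 = 900/130 = 6.923
brown: (129 − 130)²/130 = 1/130 = 0.008
Sum = 23.55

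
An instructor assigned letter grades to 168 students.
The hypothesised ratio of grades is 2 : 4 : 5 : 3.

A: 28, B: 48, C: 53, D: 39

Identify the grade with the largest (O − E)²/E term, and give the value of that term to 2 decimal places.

Ratio total = 14. Expected counts: 168×2/14 = 24, 168×4/14 = 48, 168×5/14 = 60, 168×3/14 = 36.
cat         O        E   (O−E)²/E
A          28       24      0.667
B          48       48      0.000
C          53       60      0.817
D          39       36      0.250
The largest term is for C: 0.82.

C, 0.82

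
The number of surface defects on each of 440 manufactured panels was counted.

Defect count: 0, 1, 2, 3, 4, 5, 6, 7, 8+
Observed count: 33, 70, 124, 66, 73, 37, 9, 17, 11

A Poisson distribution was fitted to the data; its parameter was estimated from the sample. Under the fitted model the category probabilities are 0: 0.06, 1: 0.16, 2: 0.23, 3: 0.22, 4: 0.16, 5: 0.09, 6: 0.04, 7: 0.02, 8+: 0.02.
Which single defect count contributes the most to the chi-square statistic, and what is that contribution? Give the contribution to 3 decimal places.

Expected counts E_i = n·p_i: 440×0.06 = 26.4, 440×0.16 = 70.4, 440×0.23 = 101.2, 440×0.22 = 96.8, 440×0.16 = 70.4, 440×0.09 = 39.6, 440×0.04 = 17.6, 440×0.02 = 8.8, 440×0.02 = 8.8.
χ² = (33−26.4)²/26.4 + (70−70.4)²/70.4 + (124−101.2)²/101.2 + (66−96.8)²/96.8 + (73−70.4)²/70.4 + (37−39.6)²/39.6 + (9−17.6)²/17.6 + (17−8.8)²/8.8 + (11−8.8)²/8.8
   = 1.6500 + 0.0023 + 5.1368 + 9.8000 + 0.0960 + 0.1707 + 4.2023 + 7.6409 + 0.5500
The largest term is for 3: 9.800.

3, 9.800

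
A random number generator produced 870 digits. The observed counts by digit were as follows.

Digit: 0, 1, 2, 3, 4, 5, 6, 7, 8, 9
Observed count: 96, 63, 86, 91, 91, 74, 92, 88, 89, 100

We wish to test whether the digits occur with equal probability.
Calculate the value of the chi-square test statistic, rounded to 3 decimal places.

Under H₀ each category has probability 1/10, so each expected count is 870/10 = 87.
0: (96 − 87)²/87 = 81/87 = 0.9310
1: (63 − 87)²/87 = 576/87 = 6.6207
2: (86 − 87)²/87 = 1/87 = 0.0115
3: (91 − 87)²/87 = 16/87 = 0.1839
4: (91 − 87)²/87 = 16/87 = 0.1839
5: (74 − 87)²/87 = 169/87 = 1.9425
6: (92 − 87)²/87 = 25/87 = 0.2874
7: (88 − 87)²/87 = 1/87 = 0.0115
8: (89 − 87)²/87 = 4/87 = 0.0460
9: (100 − 87)²/87 = 169/87 = 1.9425
Sum = 12.161

12.161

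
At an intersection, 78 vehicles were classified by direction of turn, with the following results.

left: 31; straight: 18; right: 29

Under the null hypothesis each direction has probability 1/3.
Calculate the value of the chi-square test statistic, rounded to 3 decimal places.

Expected count for each of the 3 categories: 78/3 = 26.
cat           O        E   (O−E)²/E
left         31       26     0.9615
straight     18       26     2.4615
right        29       26     0.3462
Sum = 3.769

3.769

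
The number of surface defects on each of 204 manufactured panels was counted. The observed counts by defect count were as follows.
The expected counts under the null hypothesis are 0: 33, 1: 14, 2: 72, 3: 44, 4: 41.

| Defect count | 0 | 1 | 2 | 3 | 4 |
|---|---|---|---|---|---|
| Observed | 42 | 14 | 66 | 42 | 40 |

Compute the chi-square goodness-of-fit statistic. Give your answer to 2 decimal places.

0: (42 − 33)²/33 = 81/33 = 2.455
1: (14 − 14)²/14 = 0/14 = 0.000
2: (66 − 72)²/72 = 36/72 = 0.500
3: (42 − 44)²/44 = 4/44 = 0.091
4: (40 − 41)²/41 = 1/41 = 0.024
Sum = 3.07

3.07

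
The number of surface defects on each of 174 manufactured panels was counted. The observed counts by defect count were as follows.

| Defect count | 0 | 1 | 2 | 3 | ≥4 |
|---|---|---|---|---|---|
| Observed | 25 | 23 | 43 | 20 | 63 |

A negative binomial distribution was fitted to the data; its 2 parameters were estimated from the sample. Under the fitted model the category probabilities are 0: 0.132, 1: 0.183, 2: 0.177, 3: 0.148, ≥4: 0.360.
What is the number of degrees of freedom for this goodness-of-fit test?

There are k = 5 categories and 2 parameters estimated from the data, so df = 5 − 1 − 2 = 2.

2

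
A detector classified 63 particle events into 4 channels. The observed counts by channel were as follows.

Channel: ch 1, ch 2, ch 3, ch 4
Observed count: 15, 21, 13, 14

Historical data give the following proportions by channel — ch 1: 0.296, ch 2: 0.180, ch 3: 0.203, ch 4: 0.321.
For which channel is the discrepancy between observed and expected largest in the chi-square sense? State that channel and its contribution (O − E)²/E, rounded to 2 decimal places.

Expected counts E_i = n·p_i: 63×0.296 = 18.648, 63×0.180 = 11.34, 63×0.203 = 12.789, 63×0.321 = 20.223.
cat         O        E   (O−E)²/E
ch 1       15   18.648      0.714
ch 2       21    11.34      8.229
ch 3       13   12.789      0.003
ch 4       14   20.223      1.915
The largest term is for ch 2: 8.23.

ch 2, 8.23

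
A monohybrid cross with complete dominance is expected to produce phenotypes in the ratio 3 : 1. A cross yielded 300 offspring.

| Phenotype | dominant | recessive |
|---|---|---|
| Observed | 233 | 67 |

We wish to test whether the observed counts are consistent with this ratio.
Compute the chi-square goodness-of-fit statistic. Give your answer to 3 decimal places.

1.138

Ratio total = 4. Expected counts: 300×3/4 = 225, 300×1/4 = 75.
cat            O        E   (O−E)²/E
dominant     233      225     0.2844
recessive     67       75     0.8533
Sum = 1.138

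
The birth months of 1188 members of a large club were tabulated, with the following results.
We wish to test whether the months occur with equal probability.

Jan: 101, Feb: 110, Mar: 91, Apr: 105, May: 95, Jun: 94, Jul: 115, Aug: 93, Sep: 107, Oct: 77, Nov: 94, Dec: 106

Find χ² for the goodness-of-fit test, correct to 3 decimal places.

11.919

Under H₀ each category has probability 1/12, so each expected count is 1188/12 = 99.
χ² = (101−99)²/99 + (110−99)²/99 + (91−99)²/99 + (105−99)²/99 + (95−99)²/99 + (94−99)²/99 + (115−99)²/99 + (93−99)²/99 + (107−99)²/99 + (77−99)²/99 + (94−99)²/99 + (106−99)²/99
   = 0.0404 + 1.2222 + 0.6465 + 0.3636 + 0.1616 + 0.2525 + 2.5859 + 0.3636 + 0.6465 + 4.8889 + 0.2525 + 0.4949
Sum = 11.919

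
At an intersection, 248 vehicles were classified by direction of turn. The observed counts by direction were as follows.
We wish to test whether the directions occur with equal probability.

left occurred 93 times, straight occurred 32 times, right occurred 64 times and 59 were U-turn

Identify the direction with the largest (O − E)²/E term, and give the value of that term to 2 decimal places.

Under H₀ each category has probability 1/4, so each expected count is 248/4 = 62.
cat           O        E   (O−E)²/E
left         93       62     15.500
straight     32       62     14.516
right        64       62      0.065
U-turn       59       62      0.145
The largest term is for left: 15.50.

left, 15.50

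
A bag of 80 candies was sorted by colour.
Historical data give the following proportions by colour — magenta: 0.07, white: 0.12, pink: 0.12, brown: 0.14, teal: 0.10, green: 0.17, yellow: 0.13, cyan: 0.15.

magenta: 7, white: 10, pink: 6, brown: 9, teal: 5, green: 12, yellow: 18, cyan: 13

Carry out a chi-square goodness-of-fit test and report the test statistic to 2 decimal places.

Expected counts E_i = n·p_i: 80×0.07 = 5.6, 80×0.12 = 9.6, 80×0.12 = 9.6, 80×0.14 = 11.2, 80×0.10 = 8, 80×0.17 = 13.6, 80×0.13 = 10.4, 80×0.15 = 12.
χ² = (7−5.6)²/5.6 + (10−9.6)²/9.6 + (6−9.6)²/9.6 + (9−11.2)²/11.2 + (5−8)²/8 + (12−13.6)²/13.6 + (18−10.4)²/10.4 + (13−12)²/12
   = 0.350 + 0.017 + 1.350 + 0.432 + 1.125 + 0.188 + 5.554 + 0.083
Sum = 9.10

9.10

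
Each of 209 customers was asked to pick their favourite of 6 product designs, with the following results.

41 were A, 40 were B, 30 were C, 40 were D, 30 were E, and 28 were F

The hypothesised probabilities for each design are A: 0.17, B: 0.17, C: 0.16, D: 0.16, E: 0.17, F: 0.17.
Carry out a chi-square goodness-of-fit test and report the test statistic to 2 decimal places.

5.50

Expected counts E_i = n·p_i: 209×0.17 = 35.53, 209×0.17 = 35.53, 209×0.16 = 33.44, 209×0.16 = 33.44, 209×0.17 = 35.53, 209×0.17 = 35.53.
cat         O        E   (O−E)²/E
A          41    35.53      0.842
B          40    35.53      0.562
C          30    33.44      0.354
D          40    33.44      1.287
E          30    35.53      0.861
F          28    35.53      1.596
Sum = 5.50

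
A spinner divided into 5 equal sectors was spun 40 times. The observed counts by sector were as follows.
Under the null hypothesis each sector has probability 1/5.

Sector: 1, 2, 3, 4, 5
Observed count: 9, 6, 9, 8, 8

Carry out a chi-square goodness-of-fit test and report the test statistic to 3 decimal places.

0.750

Expected count for each of the 5 categories: 40/5 = 8.
χ² = (9−8)²/8 + (6−8)²/8 + (9−8)²/8 + (8−8)²/8 + (8−8)²/8
   = 0.1250 + 0.5000 + 0.1250 + 0.0000 + 0.0000
Sum = 0.750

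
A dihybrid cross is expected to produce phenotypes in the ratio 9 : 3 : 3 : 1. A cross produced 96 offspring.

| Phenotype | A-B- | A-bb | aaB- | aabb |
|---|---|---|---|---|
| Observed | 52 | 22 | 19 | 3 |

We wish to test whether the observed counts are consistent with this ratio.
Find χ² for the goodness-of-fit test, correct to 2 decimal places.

Ratio total = 16. Expected counts: 96×9/16 = 54, 96×3/16 = 18, 96×3/16 = 18, 96×1/16 = 6.
χ² = (52−54)²/54 + (22−18)²/18 + (19−18)²/18 + (3−6)²/6
   = 0.074 + 0.889 + 0.056 + 1.500
Sum = 2.52

2.52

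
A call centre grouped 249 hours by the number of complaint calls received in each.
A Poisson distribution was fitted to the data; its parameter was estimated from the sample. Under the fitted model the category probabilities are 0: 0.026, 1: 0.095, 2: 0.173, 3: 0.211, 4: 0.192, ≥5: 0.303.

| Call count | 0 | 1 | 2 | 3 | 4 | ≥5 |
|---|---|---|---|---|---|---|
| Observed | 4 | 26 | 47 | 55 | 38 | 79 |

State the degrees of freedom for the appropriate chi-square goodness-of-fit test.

There are k = 6 categories and 1 parameter estimated from the data, so df = 6 − 1 − 1 = 4.

4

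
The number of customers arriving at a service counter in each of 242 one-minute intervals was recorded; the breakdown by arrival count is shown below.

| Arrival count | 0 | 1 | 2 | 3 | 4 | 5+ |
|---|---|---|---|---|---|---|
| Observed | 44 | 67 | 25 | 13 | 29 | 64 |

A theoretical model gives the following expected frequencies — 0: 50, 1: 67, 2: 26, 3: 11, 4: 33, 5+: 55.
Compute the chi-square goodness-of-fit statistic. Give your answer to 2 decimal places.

cat         O        E   (O−E)²/E
0          44       50      0.720
1          67       67      0.000
2          25       26      0.038
3          13       11      0.364
4          29       33      0.485
5+         64       55      1.473
Sum = 3.08

3.08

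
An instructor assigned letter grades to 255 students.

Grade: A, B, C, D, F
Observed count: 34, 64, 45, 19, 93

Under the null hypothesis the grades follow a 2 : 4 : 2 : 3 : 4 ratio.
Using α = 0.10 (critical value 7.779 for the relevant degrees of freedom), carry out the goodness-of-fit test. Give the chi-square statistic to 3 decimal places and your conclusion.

Ratio total = 15. Expected counts: 255×2/15 = 34, 255×4/15 = 68, 255×2/15 = 34, 255×3/15 = 51, 255×4/15 = 68.
cat         O        E   (O−E)²/E
A          34       34     0.0000
B          64       68     0.2353
C          45       34     3.5588
D          19       51    20.0784
F          93       68     9.1912
Sum = 33.064
df = 4. Since 33.064 > 7.779, we reject H₀.

33.064; reject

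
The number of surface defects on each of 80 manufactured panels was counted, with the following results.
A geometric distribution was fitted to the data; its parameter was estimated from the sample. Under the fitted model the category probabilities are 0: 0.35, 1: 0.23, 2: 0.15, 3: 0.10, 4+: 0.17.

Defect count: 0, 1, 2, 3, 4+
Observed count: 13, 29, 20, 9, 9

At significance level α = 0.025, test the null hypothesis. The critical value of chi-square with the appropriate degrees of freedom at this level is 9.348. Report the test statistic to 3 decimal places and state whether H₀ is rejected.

Expected counts E_i = n·p_i: 80×0.35 = 28, 80×0.23 = 18.4, 80×0.15 = 12, 80×0.10 = 8, 80×0.17 = 13.6.
cat         O        E   (O−E)²/E
0          13       28     8.0357
1          29     18.4     6.1065
2          20       12     5.3333
3           9        8     0.1250
4+          9     13.6     1.5559
Sum = 21.156
df = 3. Since 21.156 > 9.348, we reject H₀.

21.156; reject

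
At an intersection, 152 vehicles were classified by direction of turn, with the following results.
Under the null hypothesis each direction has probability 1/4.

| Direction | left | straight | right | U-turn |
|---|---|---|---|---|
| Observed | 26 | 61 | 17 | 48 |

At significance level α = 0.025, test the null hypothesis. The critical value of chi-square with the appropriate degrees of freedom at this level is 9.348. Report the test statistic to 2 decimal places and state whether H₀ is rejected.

Expected count for each of the 4 categories: 152/4 = 38.
χ² = (26−38)²/38 + (61−38)²/38 + (17−38)²/38 + (48−38)²/38
   = 3.789 + 13.921 + 11.605 + 2.632
Sum = 31.95
df = 3. Since 31.95 > 9.348, we reject H₀.

31.95; reject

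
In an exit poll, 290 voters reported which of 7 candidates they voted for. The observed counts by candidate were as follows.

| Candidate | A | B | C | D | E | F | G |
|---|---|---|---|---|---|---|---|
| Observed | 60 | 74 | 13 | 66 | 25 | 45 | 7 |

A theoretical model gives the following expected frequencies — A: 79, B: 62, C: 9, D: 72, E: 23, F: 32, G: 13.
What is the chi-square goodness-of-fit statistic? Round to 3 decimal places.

χ² = (60−79)²/79 + (74−62)²/62 + (13−9)²/9 + (66−72)²/72 + (25−23)²/23 + (45−32)²/32 + (7−13)²/13
   = 4.5696 + 2.3226 + 1.7778 + 0.5000 + 0.1739 + 5.2813 + 2.7692
Sum = 17.394

17.394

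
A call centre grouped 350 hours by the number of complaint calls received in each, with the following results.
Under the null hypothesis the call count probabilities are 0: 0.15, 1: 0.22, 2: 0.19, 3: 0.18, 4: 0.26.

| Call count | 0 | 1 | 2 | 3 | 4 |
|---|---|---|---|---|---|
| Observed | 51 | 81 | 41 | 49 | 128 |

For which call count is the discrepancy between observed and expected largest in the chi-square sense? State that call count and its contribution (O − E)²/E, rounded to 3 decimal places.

Expected counts E_i = n·p_i: 350×0.15 = 52.5, 350×0.22 = 77, 350×0.19 = 66.5, 350×0.18 = 63, 350×0.26 = 91.
0: (51 − 52.5)²/52.5 = 2.25/52.5 = 0.0429
1: (81 − 77)²/77 = 16/77 = 0.2078
2: (41 − 66.5)²/66.5 = 650.25/66.5 = 9.7782
3: (49 − 63)²/63 = 196/63 = 3.1111
4: (128 − 91)²/91 = 1369/91 = 15.0440
The largest term is for 4: 15.044.

4, 15.044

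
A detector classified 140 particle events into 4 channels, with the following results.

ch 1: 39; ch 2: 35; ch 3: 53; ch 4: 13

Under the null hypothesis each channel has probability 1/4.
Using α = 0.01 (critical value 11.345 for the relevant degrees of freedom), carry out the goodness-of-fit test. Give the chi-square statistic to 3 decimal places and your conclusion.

23.543; reject

Expected count for each of the 4 categories: 140/4 = 35.
cat         O        E   (O−E)²/E
ch 1       39       35     0.4571
ch 2       35       35     0.0000
ch 3       53       35     9.2571
ch 4       13       35    13.8286
Sum = 23.543
df = 3. Since 23.543 > 11.345, we reject H₀.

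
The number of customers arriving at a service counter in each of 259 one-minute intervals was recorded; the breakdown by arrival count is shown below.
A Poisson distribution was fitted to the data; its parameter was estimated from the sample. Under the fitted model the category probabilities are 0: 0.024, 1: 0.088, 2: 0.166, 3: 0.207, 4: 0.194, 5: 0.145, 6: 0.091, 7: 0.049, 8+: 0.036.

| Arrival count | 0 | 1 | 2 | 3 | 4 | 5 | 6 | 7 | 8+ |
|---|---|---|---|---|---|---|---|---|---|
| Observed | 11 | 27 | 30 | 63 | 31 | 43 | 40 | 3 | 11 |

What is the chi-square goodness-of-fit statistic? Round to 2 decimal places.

Expected counts E_i = n·p_i: 259×0.024 = 6.216, 259×0.088 = 22.792, 259×0.166 = 42.994, 259×0.207 = 53.613, 259×0.194 = 50.246, 259×0.145 = 37.555, 259×0.091 = 23.569, 259×0.049 = 12.691, 259×0.036 = 9.324.
cat         O        E   (O−E)²/E
0          11    6.216      3.682
1          27   22.792      0.777
2          30   42.994      3.927
3          63   53.613      1.644
4          31   50.246      7.372
5          43   37.555      0.789
6          40   23.569     11.455
7           3   12.691      7.400
8+         11    9.324      0.301
Sum = 37.35

37.35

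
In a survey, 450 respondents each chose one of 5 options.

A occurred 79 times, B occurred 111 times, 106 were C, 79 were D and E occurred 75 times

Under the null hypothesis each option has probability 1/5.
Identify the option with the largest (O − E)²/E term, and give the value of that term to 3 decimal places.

Expected count for each of the 5 categories: 450/5 = 90.
χ² = (79−90)²/90 + (111−90)²/90 + (106−90)²/90 + (79−90)²/90 + (75−90)²/90
   = 1.3444 + 4.9000 + 2.8444 + 1.3444 + 2.5000
The largest term is for B: 4.900.

B, 4.900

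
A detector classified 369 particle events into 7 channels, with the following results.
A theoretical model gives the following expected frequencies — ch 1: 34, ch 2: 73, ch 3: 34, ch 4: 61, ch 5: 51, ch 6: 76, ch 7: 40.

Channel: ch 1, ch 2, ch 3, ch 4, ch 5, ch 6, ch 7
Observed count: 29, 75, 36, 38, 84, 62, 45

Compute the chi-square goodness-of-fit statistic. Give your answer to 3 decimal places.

ch 1: (29 − 34)²/34 = 25/34 = 0.7353
ch 2: (75 − 73)²/73 = 4/73 = 0.0548
ch 3: (36 − 34)²/34 = 4/34 = 0.1176
ch 4: (38 − 61)²/61 = 529/61 = 8.6721
ch 5: (84 − 51)²/51 = 1089/51 = 21.3529
ch 6: (62 − 76)²/76 = 196/76 = 2.5789
ch 7: (45 − 40)²/40 = 25/40 = 0.6250
Sum = 34.137

34.137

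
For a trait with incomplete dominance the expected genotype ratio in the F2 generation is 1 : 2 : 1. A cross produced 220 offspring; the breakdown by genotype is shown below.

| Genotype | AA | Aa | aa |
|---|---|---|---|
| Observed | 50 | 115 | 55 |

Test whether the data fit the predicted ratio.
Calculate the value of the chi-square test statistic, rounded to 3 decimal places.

Ratio total = 4. Expected counts: 220×1/4 = 55, 220×2/4 = 110, 220×1/4 = 55.
cat         O        E   (O−E)²/E
AA         50       55     0.4545
Aa        115      110     0.2273
aa         55       55     0.0000
Sum = 0.682

0.682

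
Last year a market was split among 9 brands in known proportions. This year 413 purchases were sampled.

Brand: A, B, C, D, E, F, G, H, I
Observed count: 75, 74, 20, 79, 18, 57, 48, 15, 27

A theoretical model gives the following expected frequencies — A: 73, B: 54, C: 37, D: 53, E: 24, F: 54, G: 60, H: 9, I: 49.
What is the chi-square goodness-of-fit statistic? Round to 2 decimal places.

A: (75 − 73)²/73 = 4/73 = 0.055
B: (74 − 54)²/54 = 400/54 = 7.407
C: (20 − 37)²/37 = 289/37 = 7.811
D: (79 − 53)²/53 = 676/53 = 12.755
E: (18 − 24)²/24 = 36/24 = 1.500
F: (57 − 54)²/54 = 9/54 = 0.167
G: (48 − 60)²/60 = 144/60 = 2.400
H: (15 − 9)²/9 = 36/9 = 4.000
I: (27 − 49)²/49 = 484/49 = 9.878
Sum = 45.97

45.97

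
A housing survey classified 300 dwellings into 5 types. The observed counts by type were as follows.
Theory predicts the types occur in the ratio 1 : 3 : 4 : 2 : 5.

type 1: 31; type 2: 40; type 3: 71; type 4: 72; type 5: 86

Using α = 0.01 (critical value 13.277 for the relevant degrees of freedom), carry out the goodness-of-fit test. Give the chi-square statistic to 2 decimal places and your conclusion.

Ratio total = 15. Expected counts: 300×1/15 = 20, 300×3/15 = 60, 300×4/15 = 80, 300×2/15 = 40, 300×5/15 = 100.
χ² = (31−20)²/20 + (40−60)²/60 + (71−80)²/80 + (72−40)²/40 + (86−100)²/100
   = 6.050 + 6.667 + 1.013 + 25.600 + 1.960
Sum = 41.29
df = 4. Since 41.29 > 13.277, we reject H₀.

41.29; reject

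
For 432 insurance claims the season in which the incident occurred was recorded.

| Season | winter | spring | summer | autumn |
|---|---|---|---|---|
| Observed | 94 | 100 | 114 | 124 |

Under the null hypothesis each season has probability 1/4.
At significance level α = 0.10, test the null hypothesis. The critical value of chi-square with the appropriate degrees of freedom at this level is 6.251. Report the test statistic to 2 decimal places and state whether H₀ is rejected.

Under H₀ each category has probability 1/4, so each expected count is 432/4 = 108.
cat         O        E   (O−E)²/E
winter     94      108      1.815
spring    100      108      0.593
summer    114      108      0.333
autumn    124      108      2.370
Sum = 5.11
df = 3. Since 5.11 < 6.251, we do not reject H₀.

5.11; do not reject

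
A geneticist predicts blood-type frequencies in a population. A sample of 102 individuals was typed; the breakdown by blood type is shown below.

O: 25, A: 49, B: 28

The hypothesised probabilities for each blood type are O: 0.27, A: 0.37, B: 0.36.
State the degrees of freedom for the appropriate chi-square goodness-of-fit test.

There are k = 3 categories and no parameters were estimated from the data, so df = 3 − 1 = 2.

2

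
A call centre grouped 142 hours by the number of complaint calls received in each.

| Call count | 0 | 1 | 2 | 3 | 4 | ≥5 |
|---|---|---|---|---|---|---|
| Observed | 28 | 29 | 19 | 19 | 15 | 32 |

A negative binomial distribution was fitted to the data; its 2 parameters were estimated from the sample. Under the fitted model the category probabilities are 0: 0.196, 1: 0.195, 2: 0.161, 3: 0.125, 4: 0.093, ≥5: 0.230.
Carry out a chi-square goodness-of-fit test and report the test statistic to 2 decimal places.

1.06

Expected counts E_i = n·p_i: 142×0.196 = 27.832, 142×0.195 = 27.69, 142×0.161 = 22.862, 142×0.125 = 17.75, 142×0.093 = 13.206, 142×0.230 = 32.66.
cat         O        E   (O−E)²/E
0          28   27.832      0.001
1          29    27.69      0.062
2          19   22.862      0.652
3          19    17.75      0.088
4          15   13.206      0.244
≥5         32    32.66      0.013
Sum = 1.06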